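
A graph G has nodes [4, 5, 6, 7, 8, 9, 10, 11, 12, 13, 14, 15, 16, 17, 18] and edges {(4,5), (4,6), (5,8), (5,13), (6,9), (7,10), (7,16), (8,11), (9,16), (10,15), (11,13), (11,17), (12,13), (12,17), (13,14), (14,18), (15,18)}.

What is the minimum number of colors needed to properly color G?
χ(G) = 3

Clique number ω(G) = 2 (lower bound: χ ≥ ω).
Odd cycle [15, 18, 14, 13, 5, 4, 6, 9, 16, 7, 10] needs 3 colors (χ ≥ 3).
The coloring below uses 3 colors, so χ(G) = 3.
A valid 3-coloring: color 1: [4, 8, 9, 10, 13, 17, 18]; color 2: [5, 6, 7, 11, 12, 14, 15]; color 3: [16].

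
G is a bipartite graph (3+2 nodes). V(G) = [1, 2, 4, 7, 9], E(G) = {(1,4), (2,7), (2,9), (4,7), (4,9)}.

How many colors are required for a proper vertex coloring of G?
Clique number ω(G) = 2 (lower bound: χ ≥ ω).
The graph is bipartite (no odd cycle), so 2 colors suffice: χ(G) = 2.
A valid 2-coloring: color 1: [2, 4]; color 2: [1, 7, 9].

χ(G) = 2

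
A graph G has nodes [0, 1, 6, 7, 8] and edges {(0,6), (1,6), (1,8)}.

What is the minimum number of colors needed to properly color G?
Clique number ω(G) = 2 (lower bound: χ ≥ ω).
The graph is bipartite (no odd cycle), so 2 colors suffice: χ(G) = 2.
A valid 2-coloring: color 1: [0, 1, 7]; color 2: [6, 8].

χ(G) = 2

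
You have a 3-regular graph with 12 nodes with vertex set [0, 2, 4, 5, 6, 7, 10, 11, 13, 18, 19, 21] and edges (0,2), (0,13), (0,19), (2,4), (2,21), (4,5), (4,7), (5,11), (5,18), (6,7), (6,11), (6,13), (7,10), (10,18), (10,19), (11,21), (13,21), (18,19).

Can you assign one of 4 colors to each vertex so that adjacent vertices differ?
Yes, G is 4-colorable

A valid 4-coloring: color 1: [2, 7, 11, 13, 18]; color 2: [0, 4, 6, 10, 21]; color 3: [5, 19].
(χ(G) = 3 ≤ 4.)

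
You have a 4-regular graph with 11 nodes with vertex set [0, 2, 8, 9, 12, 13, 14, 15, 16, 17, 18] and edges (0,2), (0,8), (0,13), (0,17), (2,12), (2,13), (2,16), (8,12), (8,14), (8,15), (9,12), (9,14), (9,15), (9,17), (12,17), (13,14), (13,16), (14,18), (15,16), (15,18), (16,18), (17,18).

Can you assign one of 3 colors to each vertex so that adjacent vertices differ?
Yes, G is 3-colorable

A valid 3-coloring: color 1: [0, 12, 14, 16]; color 2: [13, 15, 17]; color 3: [2, 8, 9, 18].
(χ(G) = 3 ≤ 3.)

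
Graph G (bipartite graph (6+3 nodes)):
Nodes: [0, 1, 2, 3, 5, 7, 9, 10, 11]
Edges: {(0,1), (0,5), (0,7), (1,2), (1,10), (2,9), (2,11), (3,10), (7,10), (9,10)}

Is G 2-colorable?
Yes, G is 2-colorable

A valid 2-coloring: color 1: [0, 2, 10]; color 2: [1, 3, 5, 7, 9, 11].
(χ(G) = 2 ≤ 2.)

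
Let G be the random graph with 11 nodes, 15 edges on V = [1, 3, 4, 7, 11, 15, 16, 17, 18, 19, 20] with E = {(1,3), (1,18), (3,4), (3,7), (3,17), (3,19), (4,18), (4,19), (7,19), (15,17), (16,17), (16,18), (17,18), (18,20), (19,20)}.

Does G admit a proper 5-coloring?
A valid 5-coloring: color 1: [3, 11, 15, 18]; color 2: [1, 17, 19]; color 3: [4, 7, 16, 20].
(χ(G) = 3 ≤ 5.)

Yes, G is 5-colorable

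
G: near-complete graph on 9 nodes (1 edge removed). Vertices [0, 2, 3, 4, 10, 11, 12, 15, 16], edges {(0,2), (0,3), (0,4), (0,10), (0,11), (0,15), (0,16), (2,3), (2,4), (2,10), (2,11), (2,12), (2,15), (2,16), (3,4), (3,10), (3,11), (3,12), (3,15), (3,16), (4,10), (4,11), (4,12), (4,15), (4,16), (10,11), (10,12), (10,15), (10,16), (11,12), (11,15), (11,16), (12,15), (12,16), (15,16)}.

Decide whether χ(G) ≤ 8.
Yes, G is 8-colorable

A valid 8-coloring: color 1: [2]; color 2: [11]; color 3: [4]; color 4: [15]; color 5: [16]; color 6: [3]; color 7: [10]; color 8: [0, 12].
(χ(G) = 8 ≤ 8.)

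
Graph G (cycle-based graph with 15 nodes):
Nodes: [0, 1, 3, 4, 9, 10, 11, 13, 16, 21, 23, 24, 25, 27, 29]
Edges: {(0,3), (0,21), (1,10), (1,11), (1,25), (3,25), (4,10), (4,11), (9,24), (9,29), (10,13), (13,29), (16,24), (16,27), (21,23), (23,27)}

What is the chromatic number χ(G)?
χ(G) = 3

Clique number ω(G) = 2 (lower bound: χ ≥ ω).
Odd cycle [29, 13, 10, 1, 25, 3, 0, 21, 23, 27, 16, 24, 9] needs 3 colors (χ ≥ 3).
The coloring below uses 3 colors, so χ(G) = 3.
A valid 3-coloring: color 1: [0, 10, 11, 23, 24, 25, 29]; color 2: [1, 3, 4, 9, 13, 21, 27]; color 3: [16].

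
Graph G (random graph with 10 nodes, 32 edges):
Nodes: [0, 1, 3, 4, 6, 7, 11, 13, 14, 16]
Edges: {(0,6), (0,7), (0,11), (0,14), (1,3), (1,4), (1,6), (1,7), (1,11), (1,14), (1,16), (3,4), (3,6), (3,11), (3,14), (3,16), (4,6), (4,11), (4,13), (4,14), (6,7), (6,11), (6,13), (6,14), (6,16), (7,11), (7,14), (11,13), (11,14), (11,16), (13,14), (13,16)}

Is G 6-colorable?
Yes, G is 6-colorable

A valid 6-coloring: color 1: [6]; color 2: [11]; color 3: [14, 16]; color 4: [0, 1, 13]; color 5: [4, 7]; color 6: [3].
(χ(G) = 6 ≤ 6.)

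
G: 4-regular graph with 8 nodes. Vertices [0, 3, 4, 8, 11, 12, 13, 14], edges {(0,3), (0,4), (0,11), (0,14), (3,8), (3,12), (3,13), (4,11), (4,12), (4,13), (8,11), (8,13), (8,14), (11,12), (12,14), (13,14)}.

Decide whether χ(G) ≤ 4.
Yes, G is 4-colorable

A valid 4-coloring: color 1: [0, 8, 12]; color 2: [3, 4, 14]; color 3: [11, 13].
(χ(G) = 3 ≤ 4.)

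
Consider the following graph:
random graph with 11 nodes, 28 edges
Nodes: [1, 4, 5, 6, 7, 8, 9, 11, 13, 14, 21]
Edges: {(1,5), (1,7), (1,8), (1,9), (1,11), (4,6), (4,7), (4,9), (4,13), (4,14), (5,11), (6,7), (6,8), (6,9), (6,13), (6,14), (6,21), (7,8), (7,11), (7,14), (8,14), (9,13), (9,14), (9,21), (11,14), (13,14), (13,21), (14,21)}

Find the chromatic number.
χ(G) = 5

Clique number ω(G) = 5 (lower bound: χ ≥ ω).
The clique on [4, 6, 9, 13, 14] has size 5, forcing χ ≥ 5, and the coloring below uses 5 colors, so χ(G) = 5.
A valid 5-coloring: color 1: [1, 14]; color 2: [6, 11]; color 3: [5, 7, 9]; color 4: [4, 8, 21]; color 5: [13].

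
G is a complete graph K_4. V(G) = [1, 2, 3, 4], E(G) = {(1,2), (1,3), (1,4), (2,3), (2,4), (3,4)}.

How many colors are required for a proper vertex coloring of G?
Clique number ω(G) = 4 (lower bound: χ ≥ ω).
The clique on [1, 2, 3, 4] has size 4, forcing χ ≥ 4, and the coloring below uses 4 colors, so χ(G) = 4.
A valid 4-coloring: color 1: [3]; color 2: [4]; color 3: [1]; color 4: [2].

χ(G) = 4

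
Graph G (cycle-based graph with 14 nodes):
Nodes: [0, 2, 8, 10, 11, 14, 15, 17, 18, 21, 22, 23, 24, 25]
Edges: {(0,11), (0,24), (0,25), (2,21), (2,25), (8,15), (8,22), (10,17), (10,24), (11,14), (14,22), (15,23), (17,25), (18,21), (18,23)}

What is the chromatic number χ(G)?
χ(G) = 3

Clique number ω(G) = 2 (lower bound: χ ≥ ω).
Odd cycle [17, 10, 24, 0, 25] needs 3 colors (χ ≥ 3).
The coloring below uses 3 colors, so χ(G) = 3.
A valid 3-coloring: color 1: [10, 11, 15, 21, 22, 25]; color 2: [0, 2, 8, 14, 17, 23]; color 3: [18, 24].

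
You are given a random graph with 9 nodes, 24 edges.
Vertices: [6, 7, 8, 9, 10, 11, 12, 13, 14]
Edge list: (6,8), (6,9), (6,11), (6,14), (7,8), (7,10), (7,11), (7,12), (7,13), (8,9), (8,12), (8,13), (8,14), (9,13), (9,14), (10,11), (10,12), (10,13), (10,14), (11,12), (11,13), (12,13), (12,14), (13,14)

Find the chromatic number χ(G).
Clique number ω(G) = 5 (lower bound: χ ≥ ω).
The clique on [7, 10, 11, 12, 13] has size 5, forcing χ ≥ 5, and the coloring below uses 5 colors, so χ(G) = 5.
A valid 5-coloring: color 1: [6, 13]; color 2: [9, 12]; color 3: [11, 14]; color 4: [8, 10]; color 5: [7].

χ(G) = 5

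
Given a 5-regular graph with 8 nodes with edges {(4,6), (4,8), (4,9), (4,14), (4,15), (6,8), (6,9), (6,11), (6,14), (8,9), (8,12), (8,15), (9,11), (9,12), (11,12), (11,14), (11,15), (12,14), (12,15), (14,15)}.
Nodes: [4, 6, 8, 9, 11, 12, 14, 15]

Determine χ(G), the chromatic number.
χ(G) = 4

Clique number ω(G) = 4 (lower bound: χ ≥ ω).
The clique on [11, 12, 14, 15] has size 4, forcing χ ≥ 4, and the coloring below uses 4 colors, so χ(G) = 4.
A valid 4-coloring: color 1: [4, 12]; color 2: [9, 14]; color 3: [8, 11]; color 4: [6, 15].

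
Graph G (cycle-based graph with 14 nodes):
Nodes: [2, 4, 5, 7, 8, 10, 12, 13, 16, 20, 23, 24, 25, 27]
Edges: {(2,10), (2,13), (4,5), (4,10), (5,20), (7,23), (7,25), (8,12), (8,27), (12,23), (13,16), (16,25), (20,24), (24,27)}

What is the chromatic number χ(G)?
Clique number ω(G) = 2 (lower bound: χ ≥ ω).
The graph is bipartite (no odd cycle), so 2 colors suffice: χ(G) = 2.
A valid 2-coloring: color 1: [5, 8, 10, 13, 23, 24, 25]; color 2: [2, 4, 7, 12, 16, 20, 27].

χ(G) = 2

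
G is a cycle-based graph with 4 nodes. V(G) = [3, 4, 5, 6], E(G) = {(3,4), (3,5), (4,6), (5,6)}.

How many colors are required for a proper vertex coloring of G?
χ(G) = 2

Clique number ω(G) = 2 (lower bound: χ ≥ ω).
The graph is bipartite (no odd cycle), so 2 colors suffice: χ(G) = 2.
A valid 2-coloring: color 1: [3, 6]; color 2: [4, 5].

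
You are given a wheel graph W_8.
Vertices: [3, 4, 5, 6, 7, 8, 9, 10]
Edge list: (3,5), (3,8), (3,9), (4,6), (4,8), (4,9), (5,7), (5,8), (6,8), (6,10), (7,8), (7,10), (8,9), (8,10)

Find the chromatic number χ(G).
χ(G) = 4

Clique number ω(G) = 3 (lower bound: χ ≥ ω).
Odd cycle [4, 6, 10, 7, 5, 3, 9] needs 3 colors (χ ≥ 3).
Vertex 8 is adjacent to every vertex of [3, 4, 5, 6, 7, 9, 10], which already need 3 colors among themselves, so 8 needs a new color (χ ≥ 4).
The coloring below uses 4 colors, so χ(G) = 4.
A valid 4-coloring: color 1: [8]; color 2: [3, 4, 10]; color 3: [6, 7, 9]; color 4: [5].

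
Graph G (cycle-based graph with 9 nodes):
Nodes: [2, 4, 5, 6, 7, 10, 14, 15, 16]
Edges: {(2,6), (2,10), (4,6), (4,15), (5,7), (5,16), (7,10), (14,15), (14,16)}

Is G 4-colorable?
A valid 4-coloring: color 1: [5, 6, 10, 15]; color 2: [2, 4, 7, 14]; color 3: [16].
(χ(G) = 3 ≤ 4.)

Yes, G is 4-colorable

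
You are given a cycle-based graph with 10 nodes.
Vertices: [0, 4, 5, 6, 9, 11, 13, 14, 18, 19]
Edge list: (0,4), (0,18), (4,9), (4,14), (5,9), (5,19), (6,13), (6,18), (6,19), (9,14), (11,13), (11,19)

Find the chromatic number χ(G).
χ(G) = 3

Clique number ω(G) = 3 (lower bound: χ ≥ ω).
The clique on [4, 9, 14] has size 3, forcing χ ≥ 3, and the coloring below uses 3 colors, so χ(G) = 3.
A valid 3-coloring: color 1: [4, 5, 6, 11]; color 2: [9, 13, 18, 19]; color 3: [0, 14].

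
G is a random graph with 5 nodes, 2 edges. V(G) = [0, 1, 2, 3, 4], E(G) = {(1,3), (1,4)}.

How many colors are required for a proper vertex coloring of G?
Clique number ω(G) = 2 (lower bound: χ ≥ ω).
The graph is bipartite (no odd cycle), so 2 colors suffice: χ(G) = 2.
A valid 2-coloring: color 1: [0, 1, 2]; color 2: [3, 4].

χ(G) = 2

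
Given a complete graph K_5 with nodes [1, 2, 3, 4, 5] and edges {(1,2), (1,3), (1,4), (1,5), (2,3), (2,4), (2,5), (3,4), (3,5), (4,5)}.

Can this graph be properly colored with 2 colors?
No, G is not 2-colorable

The clique on vertices [1, 2, 3, 4, 5] has size 5 > 2, so it alone needs 5 colors.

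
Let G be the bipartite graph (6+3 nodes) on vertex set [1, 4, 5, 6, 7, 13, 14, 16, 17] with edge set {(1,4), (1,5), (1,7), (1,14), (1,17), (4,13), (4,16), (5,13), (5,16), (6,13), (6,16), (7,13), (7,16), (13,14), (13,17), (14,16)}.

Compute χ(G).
χ(G) = 2

Clique number ω(G) = 2 (lower bound: χ ≥ ω).
The graph is bipartite (no odd cycle), so 2 colors suffice: χ(G) = 2.
A valid 2-coloring: color 1: [1, 13, 16]; color 2: [4, 5, 6, 7, 14, 17].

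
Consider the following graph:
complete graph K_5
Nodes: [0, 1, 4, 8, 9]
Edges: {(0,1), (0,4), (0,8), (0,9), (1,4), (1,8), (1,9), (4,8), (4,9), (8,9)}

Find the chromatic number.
χ(G) = 5

Clique number ω(G) = 5 (lower bound: χ ≥ ω).
The clique on [0, 1, 4, 8, 9] has size 5, forcing χ ≥ 5, and the coloring below uses 5 colors, so χ(G) = 5.
A valid 5-coloring: color 1: [4]; color 2: [0]; color 3: [1]; color 4: [8]; color 5: [9].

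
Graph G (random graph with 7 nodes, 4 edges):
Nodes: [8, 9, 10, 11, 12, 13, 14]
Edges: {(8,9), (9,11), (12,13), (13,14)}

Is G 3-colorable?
Yes, G is 3-colorable

A valid 3-coloring: color 1: [9, 10, 13]; color 2: [8, 11, 12, 14].
(χ(G) = 2 ≤ 3.)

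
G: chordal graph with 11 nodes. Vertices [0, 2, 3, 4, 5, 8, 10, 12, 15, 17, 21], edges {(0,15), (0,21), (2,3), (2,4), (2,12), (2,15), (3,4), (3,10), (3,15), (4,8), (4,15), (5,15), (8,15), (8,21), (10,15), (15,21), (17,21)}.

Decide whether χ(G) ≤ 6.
A valid 6-coloring: color 1: [12, 15, 17]; color 2: [0, 2, 5, 8, 10]; color 3: [4, 21]; color 4: [3].
(χ(G) = 4 ≤ 6.)

Yes, G is 6-colorable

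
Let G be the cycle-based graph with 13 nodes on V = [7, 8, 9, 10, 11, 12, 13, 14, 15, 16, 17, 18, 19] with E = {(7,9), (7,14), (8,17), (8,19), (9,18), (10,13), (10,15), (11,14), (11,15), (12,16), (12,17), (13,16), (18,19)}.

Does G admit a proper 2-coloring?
Odd cycle [11, 15, 10, 13, 16, 12, 17, 8, 19, 18, 9, 7, 14] needs 3 colors (χ ≥ 3).
Hence χ(G) ≥ 3 > 2, so no proper 2-coloring exists.

No, G is not 2-colorable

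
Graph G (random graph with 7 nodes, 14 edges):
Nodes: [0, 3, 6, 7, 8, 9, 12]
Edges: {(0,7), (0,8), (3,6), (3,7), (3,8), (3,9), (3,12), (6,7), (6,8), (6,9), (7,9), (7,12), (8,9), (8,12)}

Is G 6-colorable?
A valid 6-coloring: color 1: [7, 8]; color 2: [0, 3]; color 3: [6, 12]; color 4: [9].
(χ(G) = 4 ≤ 6.)

Yes, G is 6-colorable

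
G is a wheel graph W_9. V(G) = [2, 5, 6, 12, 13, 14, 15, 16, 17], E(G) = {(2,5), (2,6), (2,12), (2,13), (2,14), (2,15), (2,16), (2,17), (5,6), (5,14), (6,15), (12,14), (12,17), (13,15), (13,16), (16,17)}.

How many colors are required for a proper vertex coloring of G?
χ(G) = 3

Clique number ω(G) = 3 (lower bound: χ ≥ ω).
The clique on [2, 5, 14] has size 3, forcing χ ≥ 3, and the coloring below uses 3 colors, so χ(G) = 3.
A valid 3-coloring: color 1: [2]; color 2: [5, 12, 15, 16]; color 3: [6, 13, 14, 17].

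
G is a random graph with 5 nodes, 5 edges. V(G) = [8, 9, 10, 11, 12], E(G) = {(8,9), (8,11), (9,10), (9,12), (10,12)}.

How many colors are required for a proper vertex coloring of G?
χ(G) = 3

Clique number ω(G) = 3 (lower bound: χ ≥ ω).
The clique on [9, 10, 12] has size 3, forcing χ ≥ 3, and the coloring below uses 3 colors, so χ(G) = 3.
A valid 3-coloring: color 1: [9, 11]; color 2: [8, 10]; color 3: [12].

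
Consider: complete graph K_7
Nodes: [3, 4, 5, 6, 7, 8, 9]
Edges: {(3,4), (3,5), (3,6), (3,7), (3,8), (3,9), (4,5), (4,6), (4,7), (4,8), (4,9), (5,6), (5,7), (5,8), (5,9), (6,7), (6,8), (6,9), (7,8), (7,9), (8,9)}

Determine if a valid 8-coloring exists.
Yes, G is 8-colorable

A valid 8-coloring: color 1: [7]; color 2: [8]; color 3: [3]; color 4: [4]; color 5: [5]; color 6: [6]; color 7: [9].
(χ(G) = 7 ≤ 8.)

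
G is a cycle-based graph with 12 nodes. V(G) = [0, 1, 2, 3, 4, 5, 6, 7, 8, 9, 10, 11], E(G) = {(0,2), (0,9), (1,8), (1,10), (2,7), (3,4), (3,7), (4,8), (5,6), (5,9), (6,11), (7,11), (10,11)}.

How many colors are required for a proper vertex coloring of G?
Clique number ω(G) = 2 (lower bound: χ ≥ ω).
Odd cycle [6, 5, 9, 0, 2, 7, 11] needs 3 colors (χ ≥ 3).
The coloring below uses 3 colors, so χ(G) = 3.
A valid 3-coloring: color 1: [0, 1, 3, 5, 11]; color 2: [4, 6, 7, 9, 10]; color 3: [2, 8].

χ(G) = 3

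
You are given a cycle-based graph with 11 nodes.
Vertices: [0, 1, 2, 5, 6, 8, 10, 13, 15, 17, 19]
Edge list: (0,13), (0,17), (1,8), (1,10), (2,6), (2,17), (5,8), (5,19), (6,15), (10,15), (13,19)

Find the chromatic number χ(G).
χ(G) = 3

Clique number ω(G) = 2 (lower bound: χ ≥ ω).
Odd cycle [0, 13, 19, 5, 8, 1, 10, 15, 6, 2, 17] needs 3 colors (χ ≥ 3).
The coloring below uses 3 colors, so χ(G) = 3.
A valid 3-coloring: color 1: [0, 2, 8, 10, 19]; color 2: [1, 5, 13, 15, 17]; color 3: [6].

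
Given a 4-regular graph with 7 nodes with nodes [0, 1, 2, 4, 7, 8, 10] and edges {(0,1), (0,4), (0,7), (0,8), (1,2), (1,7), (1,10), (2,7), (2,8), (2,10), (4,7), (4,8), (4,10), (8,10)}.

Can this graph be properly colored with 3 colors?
Suppose a proper 3-coloring c exists. The clique [0, 1, 7] takes 3 distinct colors; by symmetry let c(0) = 1, c(1) = 2, c(7) = 3.
- Vertex 2: neighbors [1, 7] already have colors [2, 3] ⇒ c(2) = 1.
- Vertex 4: neighbors [0, 7] already have colors [1, 3] ⇒ c(4) = 2.
- Vertex 8: neighbors [0, 4] already have colors [1, 2] ⇒ c(8) = 3.
- Vertex 10: neighbors [2, 1, 8] already have colors [1, 2, 3] — all 3 colors blocked. Contradiction.
The forced assignments end in a contradiction, so G has no proper 3-coloring (χ ≥ 4).

No, G is not 3-colorable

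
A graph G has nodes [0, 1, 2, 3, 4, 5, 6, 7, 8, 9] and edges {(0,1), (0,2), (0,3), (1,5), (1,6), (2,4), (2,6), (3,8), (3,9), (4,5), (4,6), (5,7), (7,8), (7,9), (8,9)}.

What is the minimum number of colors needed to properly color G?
χ(G) = 3

Clique number ω(G) = 3 (lower bound: χ ≥ ω).
The clique on [2, 4, 6] has size 3, forcing χ ≥ 3, and the coloring below uses 3 colors, so χ(G) = 3.
A valid 3-coloring: color 1: [2, 5, 8]; color 2: [1, 3, 4, 7]; color 3: [0, 6, 9].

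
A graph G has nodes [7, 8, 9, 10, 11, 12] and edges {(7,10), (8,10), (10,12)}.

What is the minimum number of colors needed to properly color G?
Clique number ω(G) = 2 (lower bound: χ ≥ ω).
The graph is bipartite (no odd cycle), so 2 colors suffice: χ(G) = 2.
A valid 2-coloring: color 1: [9, 10, 11]; color 2: [7, 8, 12].

χ(G) = 2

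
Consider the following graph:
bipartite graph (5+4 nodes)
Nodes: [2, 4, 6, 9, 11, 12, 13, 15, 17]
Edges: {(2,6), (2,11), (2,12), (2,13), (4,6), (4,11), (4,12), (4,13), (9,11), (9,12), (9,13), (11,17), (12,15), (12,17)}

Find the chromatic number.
χ(G) = 2

Clique number ω(G) = 2 (lower bound: χ ≥ ω).
The graph is bipartite (no odd cycle), so 2 colors suffice: χ(G) = 2.
A valid 2-coloring: color 1: [6, 11, 12, 13]; color 2: [2, 4, 9, 15, 17].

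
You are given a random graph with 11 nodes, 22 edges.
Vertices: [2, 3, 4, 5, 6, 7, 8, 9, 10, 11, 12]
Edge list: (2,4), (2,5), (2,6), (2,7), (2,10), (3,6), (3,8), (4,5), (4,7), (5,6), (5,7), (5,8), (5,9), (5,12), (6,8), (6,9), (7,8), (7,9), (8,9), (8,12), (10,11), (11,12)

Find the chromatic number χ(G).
χ(G) = 4

Clique number ω(G) = 4 (lower bound: χ ≥ ω).
The clique on [5, 6, 8, 9] has size 4, forcing χ ≥ 4, and the coloring below uses 4 colors, so χ(G) = 4.
A valid 4-coloring: color 1: [3, 5, 10]; color 2: [2, 8, 11]; color 3: [6, 7, 12]; color 4: [4, 9].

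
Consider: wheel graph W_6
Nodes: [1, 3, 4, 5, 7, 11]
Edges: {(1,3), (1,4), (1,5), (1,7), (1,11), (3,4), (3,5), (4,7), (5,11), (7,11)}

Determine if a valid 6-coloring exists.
A valid 6-coloring: color 1: [1]; color 2: [3, 7]; color 3: [4, 11]; color 4: [5].
(χ(G) = 4 ≤ 6.)

Yes, G is 6-colorable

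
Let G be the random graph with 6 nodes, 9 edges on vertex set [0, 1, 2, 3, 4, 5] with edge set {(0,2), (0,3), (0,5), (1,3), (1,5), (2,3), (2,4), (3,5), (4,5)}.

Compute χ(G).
χ(G) = 3

Clique number ω(G) = 3 (lower bound: χ ≥ ω).
The clique on [0, 2, 3] has size 3, forcing χ ≥ 3, and the coloring below uses 3 colors, so χ(G) = 3.
A valid 3-coloring: color 1: [3, 4]; color 2: [2, 5]; color 3: [0, 1].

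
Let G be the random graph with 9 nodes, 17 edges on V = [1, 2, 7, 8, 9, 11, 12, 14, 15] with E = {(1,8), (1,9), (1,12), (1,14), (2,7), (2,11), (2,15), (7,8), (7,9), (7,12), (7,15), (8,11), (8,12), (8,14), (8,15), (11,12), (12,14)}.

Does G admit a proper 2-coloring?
The clique on vertices [1, 8, 12, 14] has size 4 > 2, so it alone needs 4 colors.

No, G is not 2-colorable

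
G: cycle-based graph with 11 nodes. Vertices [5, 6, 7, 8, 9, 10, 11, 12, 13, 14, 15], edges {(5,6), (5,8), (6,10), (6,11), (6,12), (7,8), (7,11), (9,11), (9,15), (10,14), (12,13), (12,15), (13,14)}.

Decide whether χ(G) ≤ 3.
A valid 3-coloring: color 1: [6, 7, 13, 15]; color 2: [8, 10, 11, 12]; color 3: [5, 9, 14].
(χ(G) = 3 ≤ 3.)

Yes, G is 3-colorable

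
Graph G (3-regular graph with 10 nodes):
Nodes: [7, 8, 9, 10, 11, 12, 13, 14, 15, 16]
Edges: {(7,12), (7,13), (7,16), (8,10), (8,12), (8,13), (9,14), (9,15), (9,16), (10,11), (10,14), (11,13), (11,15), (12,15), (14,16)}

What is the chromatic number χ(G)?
χ(G) = 3

Clique number ω(G) = 3 (lower bound: χ ≥ ω).
The clique on [9, 14, 16] has size 3, forcing χ ≥ 3, and the coloring below uses 3 colors, so χ(G) = 3.
A valid 3-coloring: color 1: [7, 8, 11, 14]; color 2: [9, 10, 12, 13]; color 3: [15, 16].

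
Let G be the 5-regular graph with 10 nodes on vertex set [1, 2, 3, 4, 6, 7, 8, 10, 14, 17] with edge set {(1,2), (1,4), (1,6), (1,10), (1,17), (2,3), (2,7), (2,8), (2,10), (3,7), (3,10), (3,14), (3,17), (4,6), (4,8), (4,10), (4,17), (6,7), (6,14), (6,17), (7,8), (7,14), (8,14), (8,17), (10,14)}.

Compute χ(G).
Clique number ω(G) = 4 (lower bound: χ ≥ ω).
The clique on [1, 4, 6, 17] has size 4, forcing χ ≥ 4, and the coloring below uses 4 colors, so χ(G) = 4.
A valid 4-coloring: color 1: [2, 4, 14]; color 2: [3, 6, 8]; color 3: [1, 7]; color 4: [10, 17].

χ(G) = 4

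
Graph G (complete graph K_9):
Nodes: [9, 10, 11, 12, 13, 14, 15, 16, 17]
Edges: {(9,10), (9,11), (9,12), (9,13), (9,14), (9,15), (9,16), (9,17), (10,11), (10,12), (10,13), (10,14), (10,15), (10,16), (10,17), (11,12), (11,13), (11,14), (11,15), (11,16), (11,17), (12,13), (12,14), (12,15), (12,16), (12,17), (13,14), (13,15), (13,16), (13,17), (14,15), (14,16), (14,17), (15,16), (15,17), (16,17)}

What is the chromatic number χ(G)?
Clique number ω(G) = 9 (lower bound: χ ≥ ω).
The clique on [9, 10, 11, 12, 13, 14, 15, 16, 17] has size 9, forcing χ ≥ 9, and the coloring below uses 9 colors, so χ(G) = 9.
A valid 9-coloring: color 1: [9]; color 2: [10]; color 3: [13]; color 4: [16]; color 5: [17]; color 6: [15]; color 7: [11]; color 8: [12]; color 9: [14].

χ(G) = 9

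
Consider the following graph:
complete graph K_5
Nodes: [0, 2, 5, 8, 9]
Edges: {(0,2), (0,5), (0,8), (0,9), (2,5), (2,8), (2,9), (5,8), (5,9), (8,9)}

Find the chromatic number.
Clique number ω(G) = 5 (lower bound: χ ≥ ω).
The clique on [0, 2, 5, 8, 9] has size 5, forcing χ ≥ 5, and the coloring below uses 5 colors, so χ(G) = 5.
A valid 5-coloring: color 1: [9]; color 2: [5]; color 3: [0]; color 4: [2]; color 5: [8].

χ(G) = 5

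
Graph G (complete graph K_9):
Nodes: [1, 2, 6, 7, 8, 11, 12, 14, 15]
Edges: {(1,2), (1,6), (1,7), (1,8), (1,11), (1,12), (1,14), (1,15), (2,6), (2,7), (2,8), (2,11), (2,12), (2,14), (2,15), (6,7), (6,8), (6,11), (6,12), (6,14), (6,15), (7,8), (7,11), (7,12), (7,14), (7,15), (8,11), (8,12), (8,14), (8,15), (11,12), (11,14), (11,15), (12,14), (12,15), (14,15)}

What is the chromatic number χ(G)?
Clique number ω(G) = 9 (lower bound: χ ≥ ω).
The clique on [1, 2, 6, 7, 8, 11, 12, 14, 15] has size 9, forcing χ ≥ 9, and the coloring below uses 9 colors, so χ(G) = 9.
A valid 9-coloring: color 1: [14]; color 2: [8]; color 3: [15]; color 4: [1]; color 5: [6]; color 6: [2]; color 7: [12]; color 8: [11]; color 9: [7].

χ(G) = 9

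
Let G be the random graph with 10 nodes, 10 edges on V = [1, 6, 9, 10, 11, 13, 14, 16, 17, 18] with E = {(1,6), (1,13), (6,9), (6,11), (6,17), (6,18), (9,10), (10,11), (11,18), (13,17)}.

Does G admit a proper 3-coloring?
A valid 3-coloring: color 1: [6, 10, 13, 14, 16]; color 2: [1, 9, 11, 17]; color 3: [18].
(χ(G) = 3 ≤ 3.)

Yes, G is 3-colorable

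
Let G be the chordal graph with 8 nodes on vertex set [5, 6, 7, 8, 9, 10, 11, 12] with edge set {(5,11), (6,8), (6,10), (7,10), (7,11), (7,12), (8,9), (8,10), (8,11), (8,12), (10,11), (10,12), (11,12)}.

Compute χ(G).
Clique number ω(G) = 4 (lower bound: χ ≥ ω).
The clique on [8, 10, 11, 12] has size 4, forcing χ ≥ 4, and the coloring below uses 4 colors, so χ(G) = 4.
A valid 4-coloring: color 1: [6, 9, 11]; color 2: [5, 7, 8]; color 3: [10]; color 4: [12].

χ(G) = 4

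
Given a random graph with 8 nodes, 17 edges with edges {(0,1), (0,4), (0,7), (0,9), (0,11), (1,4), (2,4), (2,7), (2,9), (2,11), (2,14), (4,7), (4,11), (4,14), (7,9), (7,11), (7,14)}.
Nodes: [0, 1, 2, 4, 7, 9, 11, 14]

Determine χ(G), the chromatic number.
Clique number ω(G) = 4 (lower bound: χ ≥ ω).
The clique on [0, 4, 7, 11] has size 4, forcing χ ≥ 4, and the coloring below uses 4 colors, so χ(G) = 4.
A valid 4-coloring: color 1: [1, 7]; color 2: [4, 9]; color 3: [0, 2]; color 4: [11, 14].

χ(G) = 4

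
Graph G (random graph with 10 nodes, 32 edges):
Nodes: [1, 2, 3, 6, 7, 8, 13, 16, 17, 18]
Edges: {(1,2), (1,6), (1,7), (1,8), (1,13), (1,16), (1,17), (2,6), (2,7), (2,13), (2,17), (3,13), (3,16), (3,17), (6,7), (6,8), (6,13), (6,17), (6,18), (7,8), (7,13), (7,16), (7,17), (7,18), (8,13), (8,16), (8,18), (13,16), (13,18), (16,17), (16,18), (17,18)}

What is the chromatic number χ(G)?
Clique number ω(G) = 5 (lower bound: χ ≥ ω).
The clique on [1, 7, 8, 13, 16] has size 5, forcing χ ≥ 5, and the coloring below uses 5 colors, so χ(G) = 5.
A valid 5-coloring: color 1: [13, 17]; color 2: [3, 7]; color 3: [1, 18]; color 4: [6, 16]; color 5: [2, 8].

χ(G) = 5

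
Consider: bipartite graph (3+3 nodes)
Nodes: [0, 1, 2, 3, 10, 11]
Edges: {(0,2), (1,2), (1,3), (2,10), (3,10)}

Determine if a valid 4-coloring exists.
Yes, G is 4-colorable

A valid 4-coloring: color 1: [2, 3, 11]; color 2: [0, 1, 10].
(χ(G) = 2 ≤ 4.)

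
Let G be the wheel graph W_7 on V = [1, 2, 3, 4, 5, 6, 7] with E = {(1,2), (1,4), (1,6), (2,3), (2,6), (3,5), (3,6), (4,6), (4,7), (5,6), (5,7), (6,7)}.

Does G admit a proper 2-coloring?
The clique on vertices [1, 2, 6] has size 3 > 2, so it alone needs 3 colors.

No, G is not 2-colorable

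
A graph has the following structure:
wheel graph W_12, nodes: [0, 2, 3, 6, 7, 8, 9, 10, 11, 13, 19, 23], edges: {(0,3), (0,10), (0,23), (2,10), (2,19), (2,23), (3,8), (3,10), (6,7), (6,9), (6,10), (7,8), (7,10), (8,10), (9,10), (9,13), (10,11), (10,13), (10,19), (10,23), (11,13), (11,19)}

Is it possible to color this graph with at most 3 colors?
No, G is not 3-colorable

Odd cycle [8, 3, 0, 23, 2, 19, 11, 13, 9, 6, 7] needs 3 colors (χ ≥ 3).
Vertex 10 is adjacent to every vertex of [0, 2, 3, 6, 7, 8, 9, 11, 13, 19, 23], which already need 3 colors among themselves, so 10 needs a new color (χ ≥ 4).
Hence χ(G) ≥ 4 > 3, so no proper 3-coloring exists.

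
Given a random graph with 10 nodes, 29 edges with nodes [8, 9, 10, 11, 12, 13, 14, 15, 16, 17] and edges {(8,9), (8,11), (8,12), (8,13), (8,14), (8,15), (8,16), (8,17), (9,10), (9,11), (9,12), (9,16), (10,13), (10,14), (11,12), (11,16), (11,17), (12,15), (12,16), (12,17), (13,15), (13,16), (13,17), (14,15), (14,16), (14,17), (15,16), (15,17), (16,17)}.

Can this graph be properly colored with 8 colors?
A valid 8-coloring: color 1: [8, 10]; color 2: [16]; color 3: [9, 17]; color 4: [12, 13, 14]; color 5: [11, 15].
(χ(G) = 5 ≤ 8.)

Yes, G is 8-colorable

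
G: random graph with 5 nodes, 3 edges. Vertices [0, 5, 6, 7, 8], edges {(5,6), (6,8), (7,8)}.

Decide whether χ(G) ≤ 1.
No, G is not 1-colorable

Edge (6,8) forces its endpoints to differ, so 1 color is not enough.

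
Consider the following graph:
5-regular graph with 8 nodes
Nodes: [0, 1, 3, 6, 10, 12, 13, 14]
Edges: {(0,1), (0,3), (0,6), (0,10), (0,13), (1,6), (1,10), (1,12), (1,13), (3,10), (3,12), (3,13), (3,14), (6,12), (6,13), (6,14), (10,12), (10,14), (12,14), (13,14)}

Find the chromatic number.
Clique number ω(G) = 4 (lower bound: χ ≥ ω).
The clique on [0, 1, 6, 13] has size 4, forcing χ ≥ 4, and the coloring below uses 4 colors, so χ(G) = 4.
A valid 4-coloring: color 1: [1, 14]; color 2: [10, 13]; color 3: [3, 6]; color 4: [0, 12].

χ(G) = 4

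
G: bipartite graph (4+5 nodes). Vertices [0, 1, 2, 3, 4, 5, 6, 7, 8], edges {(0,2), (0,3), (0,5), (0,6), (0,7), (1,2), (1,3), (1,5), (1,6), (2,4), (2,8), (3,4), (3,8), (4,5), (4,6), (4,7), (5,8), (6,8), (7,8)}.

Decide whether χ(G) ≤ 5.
A valid 5-coloring: color 1: [0, 1, 4, 8]; color 2: [2, 3, 5, 6, 7].
(χ(G) = 2 ≤ 5.)

Yes, G is 5-colorable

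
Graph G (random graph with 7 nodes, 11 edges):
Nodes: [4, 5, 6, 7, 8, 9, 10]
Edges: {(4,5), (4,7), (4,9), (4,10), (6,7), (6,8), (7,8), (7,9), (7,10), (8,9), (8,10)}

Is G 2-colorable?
No, G is not 2-colorable

The clique on vertices [7, 8, 9] has size 3 > 2, so it alone needs 3 colors.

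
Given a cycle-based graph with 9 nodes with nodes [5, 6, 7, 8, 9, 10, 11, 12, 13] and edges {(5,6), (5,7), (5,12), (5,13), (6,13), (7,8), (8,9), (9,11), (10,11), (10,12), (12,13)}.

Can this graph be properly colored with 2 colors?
The clique on vertices [5, 12, 13] has size 3 > 2, so it alone needs 3 colors.

No, G is not 2-colorable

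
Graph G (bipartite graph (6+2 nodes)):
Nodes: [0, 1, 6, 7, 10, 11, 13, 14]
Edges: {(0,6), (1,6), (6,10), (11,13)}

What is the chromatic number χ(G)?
χ(G) = 2

Clique number ω(G) = 2 (lower bound: χ ≥ ω).
The graph is bipartite (no odd cycle), so 2 colors suffice: χ(G) = 2.
A valid 2-coloring: color 1: [6, 7, 11, 14]; color 2: [0, 1, 10, 13].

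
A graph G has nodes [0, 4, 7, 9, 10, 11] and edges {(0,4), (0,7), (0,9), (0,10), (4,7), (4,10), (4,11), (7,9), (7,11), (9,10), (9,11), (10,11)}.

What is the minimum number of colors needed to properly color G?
Clique number ω(G) = 3 (lower bound: χ ≥ ω).
The clique on [0, 9, 10] has size 3, forcing χ ≥ 3, and the coloring below uses 3 colors, so χ(G) = 3.
A valid 3-coloring: color 1: [7, 10]; color 2: [4, 9]; color 3: [0, 11].

χ(G) = 3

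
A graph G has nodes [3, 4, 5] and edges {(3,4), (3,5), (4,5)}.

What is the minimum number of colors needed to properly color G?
χ(G) = 3

Clique number ω(G) = 3 (lower bound: χ ≥ ω).
The clique on [3, 4, 5] has size 3, forcing χ ≥ 3, and the coloring below uses 3 colors, so χ(G) = 3.
A valid 3-coloring: color 1: [4]; color 2: [5]; color 3: [3].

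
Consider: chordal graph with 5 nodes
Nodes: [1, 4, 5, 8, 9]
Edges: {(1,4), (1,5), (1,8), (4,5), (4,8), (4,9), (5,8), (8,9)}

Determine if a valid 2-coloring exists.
The clique on vertices [1, 4, 5, 8] has size 4 > 2, so it alone needs 4 colors.

No, G is not 2-colorable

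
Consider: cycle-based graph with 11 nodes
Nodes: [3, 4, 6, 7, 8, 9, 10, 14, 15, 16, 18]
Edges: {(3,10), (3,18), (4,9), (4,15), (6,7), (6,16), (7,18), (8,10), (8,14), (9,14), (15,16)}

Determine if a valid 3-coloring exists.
A valid 3-coloring: color 1: [4, 7, 10, 14, 16]; color 2: [6, 8, 9, 15, 18]; color 3: [3].
(χ(G) = 3 ≤ 3.)

Yes, G is 3-colorable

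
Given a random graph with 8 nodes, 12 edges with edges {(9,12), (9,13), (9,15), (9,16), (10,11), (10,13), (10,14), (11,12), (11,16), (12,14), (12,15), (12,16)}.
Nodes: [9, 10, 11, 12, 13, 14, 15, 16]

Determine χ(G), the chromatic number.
Clique number ω(G) = 3 (lower bound: χ ≥ ω).
The clique on [9, 12, 16] has size 3, forcing χ ≥ 3, and the coloring below uses 3 colors, so χ(G) = 3.
A valid 3-coloring: color 1: [10, 12]; color 2: [9, 11, 14]; color 3: [13, 15, 16].

χ(G) = 3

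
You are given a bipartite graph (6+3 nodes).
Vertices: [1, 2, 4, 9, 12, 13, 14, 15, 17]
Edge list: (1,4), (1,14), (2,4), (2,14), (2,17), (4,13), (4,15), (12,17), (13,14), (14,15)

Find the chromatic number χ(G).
χ(G) = 2

Clique number ω(G) = 2 (lower bound: χ ≥ ω).
The graph is bipartite (no odd cycle), so 2 colors suffice: χ(G) = 2.
A valid 2-coloring: color 1: [4, 9, 14, 17]; color 2: [1, 2, 12, 13, 15].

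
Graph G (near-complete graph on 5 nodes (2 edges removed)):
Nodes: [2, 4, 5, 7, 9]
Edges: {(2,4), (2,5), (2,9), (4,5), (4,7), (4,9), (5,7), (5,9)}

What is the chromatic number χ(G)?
Clique number ω(G) = 4 (lower bound: χ ≥ ω).
The clique on [2, 4, 5, 9] has size 4, forcing χ ≥ 4, and the coloring below uses 4 colors, so χ(G) = 4.
A valid 4-coloring: color 1: [5]; color 2: [4]; color 3: [7, 9]; color 4: [2].

χ(G) = 4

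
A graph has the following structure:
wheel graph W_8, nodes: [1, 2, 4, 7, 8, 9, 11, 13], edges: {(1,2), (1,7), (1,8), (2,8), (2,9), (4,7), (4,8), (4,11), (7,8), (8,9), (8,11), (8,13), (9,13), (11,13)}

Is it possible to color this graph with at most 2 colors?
No, G is not 2-colorable

The clique on vertices [1, 2, 8] has size 3 > 2, so it alone needs 3 colors.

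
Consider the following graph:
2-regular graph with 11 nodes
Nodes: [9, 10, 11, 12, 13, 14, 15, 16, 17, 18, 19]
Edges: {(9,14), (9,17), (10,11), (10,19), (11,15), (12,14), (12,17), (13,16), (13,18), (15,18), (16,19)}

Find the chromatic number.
Clique number ω(G) = 2 (lower bound: χ ≥ ω).
Odd cycle [19, 16, 13, 18, 15, 11, 10] needs 3 colors (χ ≥ 3).
The coloring below uses 3 colors, so χ(G) = 3.
A valid 3-coloring: color 1: [9, 11, 12, 18, 19]; color 2: [10, 13, 14, 15, 17]; color 3: [16].

χ(G) = 3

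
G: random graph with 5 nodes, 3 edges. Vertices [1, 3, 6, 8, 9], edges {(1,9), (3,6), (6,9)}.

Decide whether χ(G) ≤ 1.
No, G is not 1-colorable

Edge (1,9) forces its endpoints to differ, so 1 color is not enough.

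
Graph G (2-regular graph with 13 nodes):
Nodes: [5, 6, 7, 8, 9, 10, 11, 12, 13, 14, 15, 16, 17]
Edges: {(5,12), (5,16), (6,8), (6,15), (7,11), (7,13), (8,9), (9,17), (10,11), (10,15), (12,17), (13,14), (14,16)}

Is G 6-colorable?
A valid 6-coloring: color 1: [5, 8, 11, 13, 15, 17]; color 2: [6, 7, 9, 10, 12, 16]; color 3: [14].
(χ(G) = 3 ≤ 6.)

Yes, G is 6-colorable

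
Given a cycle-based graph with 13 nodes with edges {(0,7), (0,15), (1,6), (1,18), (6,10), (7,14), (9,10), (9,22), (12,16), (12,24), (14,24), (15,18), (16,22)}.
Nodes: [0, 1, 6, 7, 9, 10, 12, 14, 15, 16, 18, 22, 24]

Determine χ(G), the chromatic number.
χ(G) = 3

Clique number ω(G) = 2 (lower bound: χ ≥ ω).
Odd cycle [0, 15, 18, 1, 6, 10, 9, 22, 16, 12, 24, 14, 7] needs 3 colors (χ ≥ 3).
The coloring below uses 3 colors, so χ(G) = 3.
A valid 3-coloring: color 1: [0, 6, 9, 14, 16, 18]; color 2: [1, 7, 10, 12, 15, 22]; color 3: [24].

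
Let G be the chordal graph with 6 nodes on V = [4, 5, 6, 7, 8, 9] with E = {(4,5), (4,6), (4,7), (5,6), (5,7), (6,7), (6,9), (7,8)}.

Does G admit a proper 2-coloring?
No, G is not 2-colorable

The clique on vertices [4, 5, 6, 7] has size 4 > 2, so it alone needs 4 colors.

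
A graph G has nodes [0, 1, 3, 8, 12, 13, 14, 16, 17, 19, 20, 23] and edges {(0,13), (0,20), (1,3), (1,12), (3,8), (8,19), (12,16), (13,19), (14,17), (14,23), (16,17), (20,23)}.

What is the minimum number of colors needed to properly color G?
χ(G) = 2

Clique number ω(G) = 2 (lower bound: χ ≥ ω).
The graph is bipartite (no odd cycle), so 2 colors suffice: χ(G) = 2.
A valid 2-coloring: color 1: [1, 8, 13, 14, 16, 20]; color 2: [0, 3, 12, 17, 19, 23].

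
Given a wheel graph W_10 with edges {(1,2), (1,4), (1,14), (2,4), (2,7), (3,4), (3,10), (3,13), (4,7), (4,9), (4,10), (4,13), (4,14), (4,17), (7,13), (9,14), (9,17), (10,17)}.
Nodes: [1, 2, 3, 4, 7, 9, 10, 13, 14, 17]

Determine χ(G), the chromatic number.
Clique number ω(G) = 3 (lower bound: χ ≥ ω).
Odd cycle [1, 2, 7, 13, 3, 10, 17, 9, 14] needs 3 colors (χ ≥ 3).
Vertex 4 is adjacent to every vertex of [1, 2, 3, 7, 9, 10, 13, 14, 17], which already need 3 colors among themselves, so 4 needs a new color (χ ≥ 4).
The coloring below uses 4 colors, so χ(G) = 4.
A valid 4-coloring: color 1: [4]; color 2: [1, 3, 7, 9]; color 3: [2, 10, 13, 14]; color 4: [17].

χ(G) = 4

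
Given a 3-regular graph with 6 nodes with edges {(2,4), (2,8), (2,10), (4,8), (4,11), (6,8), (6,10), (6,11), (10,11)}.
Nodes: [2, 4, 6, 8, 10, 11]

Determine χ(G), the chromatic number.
χ(G) = 3

Clique number ω(G) = 3 (lower bound: χ ≥ ω).
The clique on [2, 4, 8] has size 3, forcing χ ≥ 3, and the coloring below uses 3 colors, so χ(G) = 3.
A valid 3-coloring: color 1: [2, 11]; color 2: [4, 6]; color 3: [8, 10].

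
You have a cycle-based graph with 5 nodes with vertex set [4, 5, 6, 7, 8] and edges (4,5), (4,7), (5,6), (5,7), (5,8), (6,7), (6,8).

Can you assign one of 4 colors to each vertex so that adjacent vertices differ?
Yes, G is 4-colorable

A valid 4-coloring: color 1: [5]; color 2: [4, 6]; color 3: [7, 8].
(χ(G) = 3 ≤ 4.)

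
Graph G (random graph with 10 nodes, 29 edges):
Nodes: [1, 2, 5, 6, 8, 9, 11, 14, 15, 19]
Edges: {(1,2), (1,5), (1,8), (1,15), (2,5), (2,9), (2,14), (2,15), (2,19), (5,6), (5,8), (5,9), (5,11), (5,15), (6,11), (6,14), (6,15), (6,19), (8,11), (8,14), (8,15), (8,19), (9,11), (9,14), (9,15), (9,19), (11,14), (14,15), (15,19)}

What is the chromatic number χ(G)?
χ(G) = 4

Clique number ω(G) = 4 (lower bound: χ ≥ ω).
The clique on [1, 5, 8, 15] has size 4, forcing χ ≥ 4, and the coloring below uses 4 colors, so χ(G) = 4.
A valid 4-coloring: color 1: [11, 15]; color 2: [5, 14, 19]; color 3: [1, 6, 9]; color 4: [2, 8].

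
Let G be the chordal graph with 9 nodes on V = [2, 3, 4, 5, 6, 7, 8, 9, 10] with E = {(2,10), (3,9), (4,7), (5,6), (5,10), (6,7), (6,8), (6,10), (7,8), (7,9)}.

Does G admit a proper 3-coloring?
A valid 3-coloring: color 1: [2, 4, 6, 9]; color 2: [3, 7, 10]; color 3: [5, 8].
(χ(G) = 3 ≤ 3.)

Yes, G is 3-colorable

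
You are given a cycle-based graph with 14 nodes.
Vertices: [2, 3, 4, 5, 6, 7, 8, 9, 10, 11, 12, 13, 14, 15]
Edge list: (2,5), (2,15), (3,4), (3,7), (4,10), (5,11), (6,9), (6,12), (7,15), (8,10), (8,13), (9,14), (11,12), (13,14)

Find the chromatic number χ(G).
Clique number ω(G) = 2 (lower bound: χ ≥ ω).
The graph is bipartite (no odd cycle), so 2 colors suffice: χ(G) = 2.
A valid 2-coloring: color 1: [3, 5, 9, 10, 12, 13, 15]; color 2: [2, 4, 6, 7, 8, 11, 14].

χ(G) = 2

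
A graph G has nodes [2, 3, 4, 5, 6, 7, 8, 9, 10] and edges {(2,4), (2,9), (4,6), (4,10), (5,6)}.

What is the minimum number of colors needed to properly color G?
χ(G) = 2

Clique number ω(G) = 2 (lower bound: χ ≥ ω).
The graph is bipartite (no odd cycle), so 2 colors suffice: χ(G) = 2.
A valid 2-coloring: color 1: [3, 4, 5, 7, 8, 9]; color 2: [2, 6, 10].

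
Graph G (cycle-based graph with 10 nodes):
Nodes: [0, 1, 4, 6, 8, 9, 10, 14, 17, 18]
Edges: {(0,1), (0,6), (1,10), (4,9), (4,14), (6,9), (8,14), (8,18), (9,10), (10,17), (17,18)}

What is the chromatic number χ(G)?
χ(G) = 3

Clique number ω(G) = 2 (lower bound: χ ≥ ω).
Odd cycle [17, 18, 8, 14, 4, 9, 10] needs 3 colors (χ ≥ 3).
The coloring below uses 3 colors, so χ(G) = 3.
A valid 3-coloring: color 1: [6, 10, 14, 18]; color 2: [0, 8, 9, 17]; color 3: [1, 4].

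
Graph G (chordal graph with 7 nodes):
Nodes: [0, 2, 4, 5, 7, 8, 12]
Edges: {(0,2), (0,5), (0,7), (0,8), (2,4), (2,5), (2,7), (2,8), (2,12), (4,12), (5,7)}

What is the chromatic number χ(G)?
Clique number ω(G) = 4 (lower bound: χ ≥ ω).
The clique on [0, 2, 5, 7] has size 4, forcing χ ≥ 4, and the coloring below uses 4 colors, so χ(G) = 4.
A valid 4-coloring: color 1: [2]; color 2: [0, 12]; color 3: [4, 5, 8]; color 4: [7].

χ(G) = 4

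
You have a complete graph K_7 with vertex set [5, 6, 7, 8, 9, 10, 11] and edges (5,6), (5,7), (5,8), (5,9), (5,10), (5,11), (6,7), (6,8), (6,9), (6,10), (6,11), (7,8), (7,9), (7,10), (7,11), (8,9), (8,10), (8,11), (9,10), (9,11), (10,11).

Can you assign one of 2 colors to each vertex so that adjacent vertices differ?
The clique on vertices [5, 6, 7, 8, 9, 10, 11] has size 7 > 2, so it alone needs 7 colors.

No, G is not 2-colorable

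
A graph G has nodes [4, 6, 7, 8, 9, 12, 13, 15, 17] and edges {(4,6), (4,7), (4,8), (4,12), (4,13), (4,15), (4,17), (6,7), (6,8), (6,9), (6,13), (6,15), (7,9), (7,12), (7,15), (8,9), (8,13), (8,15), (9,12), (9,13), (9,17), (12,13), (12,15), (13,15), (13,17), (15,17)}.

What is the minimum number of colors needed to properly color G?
χ(G) = 5

Clique number ω(G) = 5 (lower bound: χ ≥ ω).
The clique on [4, 6, 8, 13, 15] has size 5, forcing χ ≥ 5, and the coloring below uses 5 colors, so χ(G) = 5.
A valid 5-coloring: color 1: [4, 9]; color 2: [15]; color 3: [7, 13]; color 4: [6, 12, 17]; color 5: [8].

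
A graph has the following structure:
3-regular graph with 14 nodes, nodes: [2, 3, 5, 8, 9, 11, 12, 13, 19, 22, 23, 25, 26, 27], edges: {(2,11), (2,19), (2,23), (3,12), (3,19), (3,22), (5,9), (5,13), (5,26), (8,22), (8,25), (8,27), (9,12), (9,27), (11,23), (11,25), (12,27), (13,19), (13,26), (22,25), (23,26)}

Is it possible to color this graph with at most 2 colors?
No, G is not 2-colorable

The clique on vertices [2, 11, 23] has size 3 > 2, so it alone needs 3 colors.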